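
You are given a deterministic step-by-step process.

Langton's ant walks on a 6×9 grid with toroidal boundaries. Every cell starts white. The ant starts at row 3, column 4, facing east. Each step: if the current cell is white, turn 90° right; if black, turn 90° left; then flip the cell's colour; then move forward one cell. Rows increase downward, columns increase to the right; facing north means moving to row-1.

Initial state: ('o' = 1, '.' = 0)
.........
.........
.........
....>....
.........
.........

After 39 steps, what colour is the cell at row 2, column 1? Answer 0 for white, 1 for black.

1

gen 0: .........
.........
.........
....>....
.........
.........
gen 1: .........
.........
.........
....o....
....v....
.........
gen 2: .........
.........
.........
....o....
...<o....
.........
gen 3: .........
.........
.........
...^o....
...oo....
.........
gen 4: .........
.........
.........
...o>....
...oo....
.........
gen 5: .........
.........
....^....
...o.....
...oo....
.........
gen 6: .........
.........
....o>...
...o.....
...oo....
.........
gen 7: .........
.........
....oo...
...o.v...
...oo....
.........
gen 8: .........
.........
....oo...
...o<o...
...oo....
.........
gen 9: .........
.........
....^o...
...ooo...
...oo....
.........
gen 10: .........
.........
...<.o...
...ooo...
...oo....
.........
gen 11: .........
...^.....
...o.o...
...ooo...
...oo....
.........
gen 12: .........
...o>....
...o.o...
...ooo...
...oo....
.........
gen 13: .........
...oo....
...ovo...
...ooo...
...oo....
.........
gen 14: .........
...oo....
...<oo...
...ooo...
...oo....
.........
gen 15: .........
...oo....
....oo...
...voo...
...oo....
.........
gen 16: .........
...oo....
....oo...
....>o...
...oo....
.........
gen 17: .........
...oo....
....^o...
.....o...
...oo....
.........
gen 18: .........
...oo....
...<.o...
.....o...
...oo....
.........
gen 19: .........
...^o....
...o.o...
.....o...
...oo....
.........
gen 20: .........
..<.o....
...o.o...
.....o...
...oo....
.........
gen 21: ..^......
..o.o....
...o.o...
.....o...
...oo....
.........
gen 22: ..o>.....
..o.o....
...o.o...
.....o...
...oo....
.........
gen 23: ..oo.....
..ovo....
...o.o...
.....o...
...oo....
.........
gen 24: ..oo.....
..<oo....
...o.o...
.....o...
...oo....
.........
gen 25: ..oo.....
...oo....
..vo.o...
.....o...
...oo....
.........
gen 26: ..oo.....
...oo....
.<oo.o...
.....o...
...oo....
.........
gen 27: ..oo.....
.^.oo....
.ooo.o...
.....o...
...oo....
.........
gen 28: ..oo.....
.o>oo....
.ooo.o...
.....o...
...oo....
.........
gen 29: ..oo.....
.oooo....
.ovo.o...
.....o...
...oo....
.........
gen 30: ..oo.....
.oooo....
.o.>.o...
.....o...
...oo....
.........
gen 31: ..oo.....
.oo^o....
.o...o...
.....o...
...oo....
.........
gen 32: ..oo.....
.o<.o....
.o...o...
.....o...
...oo....
.........
gen 33: ..oo.....
.o..o....
.ov..o...
.....o...
...oo....
.........
gen 34: ..oo.....
.o..o....
.<o..o...
.....o...
...oo....
.........
gen 35: ..oo.....
.o..o....
..o..o...
.v...o...
...oo....
.........
gen 36: ..oo.....
.o..o....
..o..o...
<o...o...
...oo....
.........
gen 37: ..oo.....
.o..o....
^.o..o...
oo...o...
...oo....
.........
gen 38: ..oo.....
.o..o....
o>o..o...
oo...o...
...oo....
.........
gen 39: ..oo.....
.o..o....
ooo..o...
ov...o...
...oo....
.........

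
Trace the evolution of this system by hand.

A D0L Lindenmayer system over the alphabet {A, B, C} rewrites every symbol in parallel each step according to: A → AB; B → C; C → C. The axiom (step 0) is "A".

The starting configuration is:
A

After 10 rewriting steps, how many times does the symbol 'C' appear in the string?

k=0  A
k=1  AB
k=2  ABC
k=3  ABCC
k=4  ABCCC
k=5  ABCCCC
k=6  ABCCCCC
k=7  ABCCCCCC
k=8  ABCCCCCCC
k=9  ABCCCCCCCC
k=10  ABCCCCCCCCC

9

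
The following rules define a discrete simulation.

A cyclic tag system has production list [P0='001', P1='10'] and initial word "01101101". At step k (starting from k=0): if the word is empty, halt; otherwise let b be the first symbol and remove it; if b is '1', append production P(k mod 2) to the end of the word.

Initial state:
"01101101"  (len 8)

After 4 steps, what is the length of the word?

step 0: "01101101"  (len 8)
step 1: "1101101"  (len 7)
step 2: "10110110"  (len 8)
step 3: "0110110001"  (len 10)
step 4: "110110001"  (len 9)

9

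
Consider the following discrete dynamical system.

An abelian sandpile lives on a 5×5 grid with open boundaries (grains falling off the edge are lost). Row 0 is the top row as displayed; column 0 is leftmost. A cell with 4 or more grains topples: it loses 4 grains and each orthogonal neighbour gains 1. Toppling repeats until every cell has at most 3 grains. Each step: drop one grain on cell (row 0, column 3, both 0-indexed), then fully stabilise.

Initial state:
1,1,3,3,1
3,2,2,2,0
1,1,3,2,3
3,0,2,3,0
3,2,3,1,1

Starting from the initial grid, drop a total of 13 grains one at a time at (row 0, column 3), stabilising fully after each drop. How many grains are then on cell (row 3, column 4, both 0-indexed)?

k=0  1,1,3,3,1
3,2,2,2,0
1,1,3,2,3
3,0,2,3,0
3,2,3,1,1
k=1  1,2,0,1,2
3,2,3,3,0
1,1,3,2,3
3,0,2,3,0
3,2,3,1,1
k=2  1,2,0,2,2
3,2,3,3,0
1,1,3,2,3
3,0,2,3,0
3,2,3,1,1
k=3  1,2,0,3,2
3,2,3,3,0
1,1,3,2,3
3,0,2,3,0
3,2,3,1,1
k=4  1,2,2,1,3
3,3,1,2,2
1,2,2,2,0
3,1,1,1,2
3,3,0,3,1
k=5  1,2,2,2,3
3,3,1,2,2
1,2,2,2,0
3,1,1,1,2
3,3,0,3,1
k=6  1,2,2,3,3
3,3,1,2,2
1,2,2,2,0
3,1,1,1,2
3,3,0,3,1
k=7  1,2,3,1,0
3,3,1,3,3
1,2,2,2,0
3,1,1,1,2
3,3,0,3,1
k=8  1,2,3,2,0
3,3,1,3,3
1,2,2,2,0
3,1,1,1,2
3,3,0,3,1
k=9  1,2,3,3,0
3,3,1,3,3
1,2,2,2,0
3,1,1,1,2
3,3,0,3,1
k=10  1,3,0,2,2
3,3,3,1,0
1,2,2,3,1
3,1,1,1,2
3,3,0,3,1
k=11  1,3,0,3,2
3,3,3,1,0
1,2,2,3,1
3,1,1,1,2
3,3,0,3,1
k=12  1,3,1,0,3
3,3,3,2,0
1,2,2,3,1
3,1,1,1,2
3,3,0,3,1
k=13  1,3,1,1,3
3,3,3,2,0
1,2,2,3,1
3,1,1,1,2
3,3,0,3,1

2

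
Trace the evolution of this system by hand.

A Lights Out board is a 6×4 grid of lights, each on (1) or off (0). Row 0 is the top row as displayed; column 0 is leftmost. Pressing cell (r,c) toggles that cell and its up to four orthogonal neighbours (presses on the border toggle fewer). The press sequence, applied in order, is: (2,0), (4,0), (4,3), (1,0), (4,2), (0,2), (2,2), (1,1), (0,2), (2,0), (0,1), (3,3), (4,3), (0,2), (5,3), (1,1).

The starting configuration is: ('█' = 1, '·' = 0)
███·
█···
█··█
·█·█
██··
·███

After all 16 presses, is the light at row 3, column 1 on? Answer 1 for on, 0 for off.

gen 0: ███·
█···
█··█
·█·█
██··
·███
gen 1: ███·
····
·█·█
██·█
██··
·███
gen 2: ███·
····
·█·█
·█·█
····
████
gen 3: ███·
····
·█·█
·█··
··██
███·
gen 4: ·██·
██··
██·█
·█··
··██
███·
gen 5: ·██·
██··
██·█
·██·
·█··
██··
gen 6: ···█
███·
██·█
·██·
·█··
██··
gen 7: ···█
██··
█·█·
·█··
·█··
██··
gen 8: ·█·█
··█·
███·
·█··
·█··
██··
gen 9: ··█·
····
███·
·█··
·█··
██··
gen 10: ··█·
█···
··█·
██··
·█··
██··
gen 11: ██··
██··
··█·
██··
·█··
██··
gen 12: ██··
██··
··██
████
·█·█
██··
gen 13: ██··
██··
··██
███·
·██·
██·█
gen 14: █·██
███·
··██
███·
·██·
██·█
gen 15: █·██
███·
··██
███·
·███
███·
gen 16: ████
····
·███
███·
·███
███·

1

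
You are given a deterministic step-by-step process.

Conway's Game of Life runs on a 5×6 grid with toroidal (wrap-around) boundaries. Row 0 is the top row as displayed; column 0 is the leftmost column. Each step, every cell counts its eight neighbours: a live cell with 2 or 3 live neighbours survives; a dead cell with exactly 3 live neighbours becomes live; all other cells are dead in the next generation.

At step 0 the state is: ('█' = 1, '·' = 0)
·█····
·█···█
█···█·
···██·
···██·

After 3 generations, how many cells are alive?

12

gen 0: ·█····
·█···█
█···█·
···██·
···██·
gen 1: █·█·█·
·█···█
█··██·
······
··███·
gen 2: █·█·█·
·██···
█···██
··█··█
·██·██
gen 3: █···█·
··█·█·
█·████
··█···
··█·█·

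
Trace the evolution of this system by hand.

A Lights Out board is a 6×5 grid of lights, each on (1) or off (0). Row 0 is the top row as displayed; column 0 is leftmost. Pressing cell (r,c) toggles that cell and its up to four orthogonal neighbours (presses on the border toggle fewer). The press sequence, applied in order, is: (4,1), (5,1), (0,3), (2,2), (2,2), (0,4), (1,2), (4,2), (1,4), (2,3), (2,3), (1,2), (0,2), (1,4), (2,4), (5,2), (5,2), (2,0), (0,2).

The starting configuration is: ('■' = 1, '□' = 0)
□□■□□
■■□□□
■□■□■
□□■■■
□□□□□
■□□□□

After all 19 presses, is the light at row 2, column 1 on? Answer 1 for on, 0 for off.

[0] □□■□□
■■□□□
■□■□■
□□■■■
□□□□□
■□□□□
[1] □□■□□
■■□□□
■□■□■
□■■■■
■■■□□
■■□□□
[2] □□■□□
■■□□□
■□■□■
□■■■■
■□■□□
□□■□□
[3] □□□■■
■■□■□
■□■□■
□■■■■
■□■□□
□□■□□
[4] □□□■■
■■■■□
■■□■■
□■□■■
■□■□□
□□■□□
[5] □□□■■
■■□■□
■□■□■
□■■■■
■□■□□
□□■□□
[6] □□□□□
■■□■■
■□■□■
□■■■■
■□■□□
□□■□□
[7] □□■□□
■□■□■
■□□□■
□■■■■
■□■□□
□□■□□
[8] □□■□□
■□■□■
■□□□■
□■□■■
■■□■□
□□□□□
[9] □□■□■
■□■■□
■□□□□
□■□■■
■■□■□
□□□□□
[10] □□■□■
■□■□□
■□■■■
□■□□■
■■□■□
□□□□□
[11] □□■□■
■□■■□
■□□□□
□■□■■
■■□■□
□□□□□
[12] □□□□■
■■□□□
■□■□□
□■□■■
■■□■□
□□□□□
[13] □■■■■
■■■□□
■□■□□
□■□■■
■■□■□
□□□□□
[14] □■■■□
■■■■■
■□■□■
□■□■■
■■□■□
□□□□□
[15] □■■■□
■■■■□
■□■■□
□■□■□
■■□■□
□□□□□
[16] □■■■□
■■■■□
■□■■□
□■□■□
■■■■□
□■■■□
[17] □■■■□
■■■■□
■□■■□
□■□■□
■■□■□
□□□□□
[18] □■■■□
□■■■□
□■■■□
■■□■□
■■□■□
□□□□□
[19] □□□□□
□■□■□
□■■■□
■■□■□
■■□■□
□□□□□

1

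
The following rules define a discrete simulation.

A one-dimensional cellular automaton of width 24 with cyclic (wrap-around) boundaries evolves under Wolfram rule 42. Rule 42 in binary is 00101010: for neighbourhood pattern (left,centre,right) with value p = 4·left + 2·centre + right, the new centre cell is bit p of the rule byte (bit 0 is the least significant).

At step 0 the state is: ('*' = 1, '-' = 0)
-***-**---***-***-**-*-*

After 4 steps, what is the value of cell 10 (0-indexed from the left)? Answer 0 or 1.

1

0) -***-**---***-***-**-*-*
1) **--**---**--**--**-*-*-
2) *--**---**--**--**-*-*-*
3) --**---**--**--**-*-*-**
4) -**---**--**--**-*-*-**-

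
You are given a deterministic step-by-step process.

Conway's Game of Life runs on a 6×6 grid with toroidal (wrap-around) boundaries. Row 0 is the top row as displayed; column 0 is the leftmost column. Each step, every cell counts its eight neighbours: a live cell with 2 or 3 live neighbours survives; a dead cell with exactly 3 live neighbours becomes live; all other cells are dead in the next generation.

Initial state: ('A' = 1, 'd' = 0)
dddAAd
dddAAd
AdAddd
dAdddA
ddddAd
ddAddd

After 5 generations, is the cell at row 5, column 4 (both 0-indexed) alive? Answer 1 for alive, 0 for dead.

0) dddAAd
dddAAd
AdAddd
dAdddA
ddddAd
ddAddd
1) ddAdAd
ddAdAA
AAAAAA
AAdddA
dddddd
ddddAd
2) ddddAd
dddddd
dddddd
dddAdd
AddddA
dddAdd
3) dddddd
dddddd
dddddd
dddddd
ddddAd
ddddAA
4) dddddd
dddddd
dddddd
dddddd
ddddAA
ddddAA
5) dddddd
dddddd
dddddd
dddddd
ddddAA
ddddAA

1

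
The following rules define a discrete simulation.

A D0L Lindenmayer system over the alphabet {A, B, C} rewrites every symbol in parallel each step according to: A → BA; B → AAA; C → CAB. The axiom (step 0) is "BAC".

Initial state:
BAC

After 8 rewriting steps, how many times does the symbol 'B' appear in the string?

894

k=0  BAC
k=1  AAABACAB
k=2  BABABAAAABACABBAAAA
k=3  AAABAAAABAAAABABABABAAAABACABBAAAAAAABABABABA
k=4  BABABAAAABABABABAAAABABABABAAAABAAAABAAAABAAAABABABABAAAABACABBAAAAAAABABABABABABABAAAABAAAABAAAABAAAABA
k=5  AAABAAAABAAAABABABABAAAABAAAABAAAABAAAABABABABAAAABAAAABAA…AABAAAABAAAABABABABAAAABABABABAAAABABABABAAAABABABABAAAABA  (len 241)
k=6  BABABAAAABABABABAAAABABABABAAAABAAAABAAAABAAAABABABABAAAAB…AAAABAAAABAAAABAAAABABABABAAAABAAAABAAAABAAAABABABABAAAABA  (len 555)
k=7  AAABAAAABAAAABABABABAAAABAAAABAAAABAAAABABABABAAAABAAAABAA…ABABAAAABABABABAAAABABABABAAAABAAAABAAAABAAAABABABABAAAABA  (len 1280)
k=8  BABABAAAABABABABAAAABABABABAAAABAAAABAAAABAAAABABABABAAAAB…ABABAAAABABABABAAAABABABABAAAABAAAABAAAABAAAABABABABAAAABA  (len 2947)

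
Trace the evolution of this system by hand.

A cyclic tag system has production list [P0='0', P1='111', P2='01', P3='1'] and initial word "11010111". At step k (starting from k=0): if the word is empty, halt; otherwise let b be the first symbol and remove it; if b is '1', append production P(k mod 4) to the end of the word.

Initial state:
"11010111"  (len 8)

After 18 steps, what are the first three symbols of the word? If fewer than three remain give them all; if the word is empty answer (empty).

111

step 0: "11010111"  (len 8)
step 1: "10101110"  (len 8)
step 2: "0101110111"  (len 10)
step 3: "101110111"  (len 9)
step 4: "011101111"  (len 9)
step 5: "11101111"  (len 8)
step 6: "1101111111"  (len 10)
step 7: "10111111101"  (len 11)
step 8: "01111111011"  (len 11)
step 9: "1111111011"  (len 10)
step 10: "111111011111"  (len 12)
step 11: "1111101111101"  (len 13)
step 12: "1111011111011"  (len 13)
step 13: "1110111110110"  (len 13)
step 14: "110111110110111"  (len 15)
step 15: "1011111011011101"  (len 16)
step 16: "0111110110111011"  (len 16)
step 17: "111110110111011"  (len 15)
step 18: "11110110111011111"  (len 17)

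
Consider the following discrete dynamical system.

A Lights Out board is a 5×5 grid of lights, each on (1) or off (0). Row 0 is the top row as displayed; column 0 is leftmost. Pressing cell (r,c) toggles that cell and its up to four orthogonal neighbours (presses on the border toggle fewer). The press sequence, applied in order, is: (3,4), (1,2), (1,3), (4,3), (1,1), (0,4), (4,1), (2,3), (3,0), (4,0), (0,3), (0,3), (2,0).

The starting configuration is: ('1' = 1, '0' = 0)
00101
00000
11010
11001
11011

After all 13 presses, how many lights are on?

10

0) 00101
00000
11010
11001
11011
1) 00101
00000
11011
11010
11010
2) 00001
01110
11111
11010
11010
3) 00011
01001
11101
11010
11010
4) 00011
01001
11101
11000
11101
5) 01011
10101
10101
11000
11101
6) 01000
10100
10101
11000
11101
7) 01000
10100
10101
10000
00001
8) 01000
10110
10010
10010
00001
9) 01000
10110
00010
01010
10001
10) 01000
10110
00010
11010
01001
11) 01111
10100
00010
11010
01001
12) 01000
10110
00010
11010
01001
13) 01000
00110
11010
01010
01001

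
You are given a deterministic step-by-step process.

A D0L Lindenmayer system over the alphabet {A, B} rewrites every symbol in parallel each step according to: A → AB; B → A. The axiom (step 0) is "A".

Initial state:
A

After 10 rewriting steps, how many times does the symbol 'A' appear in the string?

89

0) A
1) AB
2) ABA
3) ABAAB
4) ABAABABA
5) ABAABABAABAAB
6) ABAABABAABAABABAABABA
7) ABAABABAABAABABAABABAABAABABAABAAB
8) ABAABABAABAABABAABABAABAABABAABAABABAABABAABAABABAABABA
9) ABAABABAABAABABAABABAABAABABAABAABABAABABAABAABABAABABAABAABABAABAABABAABABAABAABABAABAAB
10) ABAABABAABAABABAABABAABAABABAABAABABAABABAABAABABAABABAABA…AABABAABABAABAABABAABABAABAABABAABAABABAABABAABAABABAABABA  (len 144)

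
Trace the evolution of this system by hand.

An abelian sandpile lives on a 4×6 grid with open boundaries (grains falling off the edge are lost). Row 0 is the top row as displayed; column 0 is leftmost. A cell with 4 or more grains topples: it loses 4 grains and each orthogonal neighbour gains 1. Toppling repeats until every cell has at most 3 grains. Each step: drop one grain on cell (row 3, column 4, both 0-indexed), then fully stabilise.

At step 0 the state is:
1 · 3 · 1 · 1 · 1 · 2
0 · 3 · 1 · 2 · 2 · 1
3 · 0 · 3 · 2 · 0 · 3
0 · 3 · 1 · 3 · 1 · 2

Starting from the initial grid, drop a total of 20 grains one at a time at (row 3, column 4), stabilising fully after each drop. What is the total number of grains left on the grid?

42

t=0: 1 · 3 · 1 · 1 · 1 · 2
0 · 3 · 1 · 2 · 2 · 1
3 · 0 · 3 · 2 · 0 · 3
0 · 3 · 1 · 3 · 1 · 2
t=1: 1 · 3 · 1 · 1 · 1 · 2
0 · 3 · 1 · 2 · 2 · 1
3 · 0 · 3 · 2 · 0 · 3
0 · 3 · 1 · 3 · 2 · 2
t=2: 1 · 3 · 1 · 1 · 1 · 2
0 · 3 · 1 · 2 · 2 · 1
3 · 0 · 3 · 2 · 0 · 3
0 · 3 · 1 · 3 · 3 · 2
t=3: 1 · 3 · 1 · 1 · 1 · 2
0 · 3 · 1 · 2 · 2 · 1
3 · 0 · 3 · 3 · 1 · 3
0 · 3 · 2 · 0 · 1 · 3
t=4: 1 · 3 · 1 · 1 · 1 · 2
0 · 3 · 1 · 2 · 2 · 1
3 · 0 · 3 · 3 · 1 · 3
0 · 3 · 2 · 0 · 2 · 3
t=5: 1 · 3 · 1 · 1 · 1 · 2
0 · 3 · 1 · 2 · 2 · 1
3 · 0 · 3 · 3 · 1 · 3
0 · 3 · 2 · 0 · 3 · 3
t=6: 1 · 3 · 1 · 1 · 1 · 2
0 · 3 · 1 · 2 · 2 · 2
3 · 0 · 3 · 3 · 3 · 0
0 · 3 · 2 · 1 · 1 · 1
t=7: 1 · 3 · 1 · 1 · 1 · 2
0 · 3 · 1 · 2 · 2 · 2
3 · 0 · 3 · 3 · 3 · 0
0 · 3 · 2 · 1 · 2 · 1
t=8: 1 · 3 · 1 · 1 · 1 · 2
0 · 3 · 1 · 2 · 2 · 2
3 · 0 · 3 · 3 · 3 · 0
0 · 3 · 2 · 1 · 3 · 1
t=9: 1 · 3 · 1 · 1 · 1 · 2
0 · 3 · 2 · 3 · 3 · 2
3 · 1 · 0 · 1 · 1 · 1
0 · 3 · 3 · 3 · 1 · 2
t=10: 1 · 3 · 1 · 1 · 1 · 2
0 · 3 · 2 · 3 · 3 · 2
3 · 1 · 0 · 1 · 1 · 1
0 · 3 · 3 · 3 · 2 · 2
t=11: 1 · 3 · 1 · 1 · 1 · 2
0 · 3 · 2 · 3 · 3 · 2
3 · 1 · 0 · 1 · 1 · 1
0 · 3 · 3 · 3 · 3 · 2
t=12: 1 · 3 · 1 · 1 · 1 · 2
0 · 3 · 2 · 3 · 3 · 2
3 · 2 · 1 · 2 · 2 · 1
1 · 0 · 1 · 1 · 1 · 3
t=13: 1 · 3 · 1 · 1 · 1 · 2
0 · 3 · 2 · 3 · 3 · 2
3 · 2 · 1 · 2 · 2 · 1
1 · 0 · 1 · 1 · 2 · 3
t=14: 1 · 3 · 1 · 1 · 1 · 2
0 · 3 · 2 · 3 · 3 · 2
3 · 2 · 1 · 2 · 2 · 1
1 · 0 · 1 · 1 · 3 · 3
t=15: 1 · 3 · 1 · 1 · 1 · 2
0 · 3 · 2 · 3 · 3 · 2
3 · 2 · 1 · 2 · 3 · 2
1 · 0 · 1 · 2 · 1 · 0
t=16: 1 · 3 · 1 · 1 · 1 · 2
0 · 3 · 2 · 3 · 3 · 2
3 · 2 · 1 · 2 · 3 · 2
1 · 0 · 1 · 2 · 2 · 0
t=17: 1 · 3 · 1 · 1 · 1 · 2
0 · 3 · 2 · 3 · 3 · 2
3 · 2 · 1 · 2 · 3 · 2
1 · 0 · 1 · 2 · 3 · 0
t=18: 1 · 3 · 1 · 2 · 2 · 2
0 · 3 · 3 · 1 · 1 · 3
3 · 2 · 2 · 1 · 2 · 3
1 · 0 · 2 · 0 · 2 · 1
t=19: 1 · 3 · 1 · 2 · 2 · 2
0 · 3 · 3 · 1 · 1 · 3
3 · 2 · 2 · 1 · 2 · 3
1 · 0 · 2 · 0 · 3 · 1
t=20: 1 · 3 · 1 · 2 · 2 · 2
0 · 3 · 3 · 1 · 1 · 3
3 · 2 · 2 · 1 · 3 · 3
1 · 0 · 2 · 1 · 0 · 2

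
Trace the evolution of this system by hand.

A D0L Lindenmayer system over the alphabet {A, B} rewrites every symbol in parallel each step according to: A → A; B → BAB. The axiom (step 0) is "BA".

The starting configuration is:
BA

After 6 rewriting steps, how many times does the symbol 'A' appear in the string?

64

step 0: BA
step 1: BABA
step 2: BABABABA
step 3: BABABABABABABABA
step 4: BABABABABABABABABABABABABABABABA
step 5: BABABABABABABABABABABABABABABABABABABABABABABABABABABABABABABABA
step 6: BABABABABABABABABABABABABABABABABABABABABABABABABABABABABA…BABABABABABABABABABABABABABABABABABABABABABABABABABABABABA  (len 128)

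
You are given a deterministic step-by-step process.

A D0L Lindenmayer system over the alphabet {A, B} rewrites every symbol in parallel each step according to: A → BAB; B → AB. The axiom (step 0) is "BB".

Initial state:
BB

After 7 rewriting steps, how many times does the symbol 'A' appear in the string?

gen 0: BB
gen 1: ABAB
gen 2: BABABBABAB
gen 3: ABBABABBABABABBABABBABAB
gen 4: BABABABBABABBABABABBABABBABABBABABABBABABBABABABBABABBABAB
gen 5: ABBABABBABABBABABABBABABBABABABBABABBABABBABABABBABABBABAB…BABABABBABABBABABABBABABBABABBABABABBABABBABABABBABABBABAB  (len 140)
gen 6: BABABABBABABBABABABBABABBABABABBABABBABABBABABABBABABBABAB…BABABABBABABBABABABBABABBABABBABABABBABABBABABABBABABBABAB  (len 338)
gen 7: ABBABABBABABBABABABBABABBABABABBABABBABABBABABABBABABBABAB…BABABABBABABBABABABBABABBABABBABABABBABABBABABABBABABBABAB  (len 816)

338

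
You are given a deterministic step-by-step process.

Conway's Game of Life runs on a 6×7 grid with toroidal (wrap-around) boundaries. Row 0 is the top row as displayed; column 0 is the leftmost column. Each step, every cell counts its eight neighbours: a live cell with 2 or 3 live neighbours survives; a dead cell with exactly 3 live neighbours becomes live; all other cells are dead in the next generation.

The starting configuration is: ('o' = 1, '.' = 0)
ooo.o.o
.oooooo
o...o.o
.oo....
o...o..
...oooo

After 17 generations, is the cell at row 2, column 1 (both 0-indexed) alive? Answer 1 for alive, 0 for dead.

1

t=0: ooo.o.o
.oooooo
o...o.o
.oo....
o...o..
...oooo
t=1: .......
.......
....o.o
.o.o.oo
ooo.o.o
..o....
t=2: .......
.......
o...o.o
.o.o...
....o.o
o.oo...
t=3: .......
.......
o......
...oo.o
oo..o..
...o...
t=4: .......
.......
.......
.o.oooo
o.o.oo.
.......
t=5: .......
.......
....oo.
oooo..o
ooo....
.......
t=6: .......
.......
ooooooo
...oooo
...o..o
.o.....
t=7: .......
ooooooo
ooo....
.o.....
o.oo..o
.......
t=8: ooooooo
...oooo
....oo.
...o..o
ooo....
.......
t=9: ooo....
.o.....
.......
ooooooo
ooo....
....oo.
t=10: ooo....
ooo....
...oooo
...oooo
.......
...o..o
t=11: ...o..o
....oo.
.o.....
...o..o
...o..o
ooo....
t=12: ooooooo
....oo.
....oo.
o.o....
.o.o..o
oooo..o
t=13: .......
ooo....
...oooo
ooooooo
...o..o
.......
t=14: .o.....
ooooooo
.......
.o.....
.o.o..o
.......
t=15: .o.oooo
ooooooo
...oooo
o.o....
o.o....
o.o....
t=16: .......
.o.....
.......
o.o.oo.
o.oo..o
o.o.oo.
t=17: .o.....
.......
.o.....
o.o.oo.
o.o....
o.o.oo.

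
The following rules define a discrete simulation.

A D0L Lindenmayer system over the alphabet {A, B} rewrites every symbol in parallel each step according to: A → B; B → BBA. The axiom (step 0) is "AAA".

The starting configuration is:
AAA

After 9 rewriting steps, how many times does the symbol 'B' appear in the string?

t=0: AAA
t=1: BBB
t=2: BBABBABBA
t=3: BBABBABBBABBABBBABBAB
t=4: BBABBABBBABBABBBABBABBABBBABBABBBABBABBABBBABBABBBA
t=5: BBABBABBBABBABBBABBABBABBBABBABBBABBABBABBBABBABBBABBABBBA…BBABBABBBABBABBABBBABBABBBABBABBBABBABBABBBABBABBBABBABBAB  (len 123)
t=6: BBABBABBBABBABBBABBABBABBBABBABBBABBABBABBBABBABBBABBABBBA…BBABBABBBABBABBBABBABBABBBABBABBBABBABBABBBABBABBBABBABBBA  (len 297)
t=7: BBABBABBBABBABBBABBABBABBBABBABBBABBABBABBBABBABBBABBABBBA…BBABBABBBABBABBBABBABBABBBABBABBBABBABBABBBABBABBBABBABBAB  (len 717)
t=8: BBABBABBBABBABBBABBABBABBBABBABBBABBABBABBBABBABBBABBABBBA…BBABBABBBABBABBBABBABBABBBABBABBBABBABBABBBABBABBBABBABBBA  (len 1731)
t=9: BBABBABBBABBABBBABBABBABBBABBABBBABBABBABBBABBABBBABBABBBA…BBABBABBBABBABBBABBABBABBBABBABBBABBABBABBBABBABBBABBABBAB  (len 4179)

2955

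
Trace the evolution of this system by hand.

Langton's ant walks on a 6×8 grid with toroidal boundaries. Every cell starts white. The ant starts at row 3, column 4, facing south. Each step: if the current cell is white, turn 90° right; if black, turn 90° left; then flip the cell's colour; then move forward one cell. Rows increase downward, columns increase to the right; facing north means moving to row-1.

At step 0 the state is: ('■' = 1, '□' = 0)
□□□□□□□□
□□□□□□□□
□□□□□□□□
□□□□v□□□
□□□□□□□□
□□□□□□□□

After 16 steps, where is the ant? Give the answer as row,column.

3,4

0) □□□□□□□□
□□□□□□□□
□□□□□□□□
□□□□v□□□
□□□□□□□□
□□□□□□□□
1) □□□□□□□□
□□□□□□□□
□□□□□□□□
□□□<■□□□
□□□□□□□□
□□□□□□□□
2) □□□□□□□□
□□□□□□□□
□□□^□□□□
□□□■■□□□
□□□□□□□□
□□□□□□□□
3) □□□□□□□□
□□□□□□□□
□□□■>□□□
□□□■■□□□
□□□□□□□□
□□□□□□□□
4) □□□□□□□□
□□□□□□□□
□□□■■□□□
□□□■v□□□
□□□□□□□□
□□□□□□□□
5) □□□□□□□□
□□□□□□□□
□□□■■□□□
□□□■□>□□
□□□□□□□□
□□□□□□□□
6) □□□□□□□□
□□□□□□□□
□□□■■□□□
□□□■□■□□
□□□□□v□□
□□□□□□□□
7) □□□□□□□□
□□□□□□□□
□□□■■□□□
□□□■□■□□
□□□□<■□□
□□□□□□□□
8) □□□□□□□□
□□□□□□□□
□□□■■□□□
□□□■^■□□
□□□□■■□□
□□□□□□□□
9) □□□□□□□□
□□□□□□□□
□□□■■□□□
□□□■■>□□
□□□□■■□□
□□□□□□□□
10) □□□□□□□□
□□□□□□□□
□□□■■^□□
□□□■■□□□
□□□□■■□□
□□□□□□□□
11) □□□□□□□□
□□□□□□□□
□□□■■■>□
□□□■■□□□
□□□□■■□□
□□□□□□□□
12) □□□□□□□□
□□□□□□□□
□□□■■■■□
□□□■■□v□
□□□□■■□□
□□□□□□□□
13) □□□□□□□□
□□□□□□□□
□□□■■■■□
□□□■■<■□
□□□□■■□□
□□□□□□□□
14) □□□□□□□□
□□□□□□□□
□□□■■^■□
□□□■■■■□
□□□□■■□□
□□□□□□□□
15) □□□□□□□□
□□□□□□□□
□□□■<□■□
□□□■■■■□
□□□□■■□□
□□□□□□□□
16) □□□□□□□□
□□□□□□□□
□□□■□□■□
□□□■v■■□
□□□□■■□□
□□□□□□□□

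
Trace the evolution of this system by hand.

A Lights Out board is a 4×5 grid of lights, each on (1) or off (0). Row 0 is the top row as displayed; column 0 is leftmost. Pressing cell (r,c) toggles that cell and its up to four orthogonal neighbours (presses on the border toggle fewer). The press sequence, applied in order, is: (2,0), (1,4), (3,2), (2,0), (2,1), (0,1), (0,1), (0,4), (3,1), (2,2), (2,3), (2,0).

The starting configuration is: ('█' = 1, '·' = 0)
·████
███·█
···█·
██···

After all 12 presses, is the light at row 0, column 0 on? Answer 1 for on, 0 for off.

k=0  ·████
███·█
···█·
██···
k=1  ·████
·██·█
██·█·
·█···
k=2  ·███·
·███·
██·██
·█···
k=3  ·███·
·███·
█████
··██·
k=4  ·███·
████·
··███
█·██·
k=5  ·███·
█·██·
██·██
████·
k=6  █··█·
████·
██·██
████·
k=7  ·███·
█·██·
██·██
████·
k=8  ·██·█
█·███
██·██
████·
k=9  ·██·█
█·███
█··██
···█·
k=10  ·██·█
█··██
███·█
··██·
k=11  ·██·█
█···█
██·█·
··█··
k=12  ·██·█
····█
···█·
█·█··

0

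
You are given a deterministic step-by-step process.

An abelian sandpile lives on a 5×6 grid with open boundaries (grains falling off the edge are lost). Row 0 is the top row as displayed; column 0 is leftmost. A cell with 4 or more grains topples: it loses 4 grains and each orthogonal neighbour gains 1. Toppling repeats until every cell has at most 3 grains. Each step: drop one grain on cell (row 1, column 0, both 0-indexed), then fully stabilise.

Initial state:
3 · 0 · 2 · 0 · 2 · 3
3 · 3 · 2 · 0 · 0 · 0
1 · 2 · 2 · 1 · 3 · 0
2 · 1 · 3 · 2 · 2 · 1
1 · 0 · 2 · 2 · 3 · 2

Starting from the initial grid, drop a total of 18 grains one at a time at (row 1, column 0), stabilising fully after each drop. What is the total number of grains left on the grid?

[0] 3 · 0 · 2 · 0 · 2 · 3
3 · 3 · 2 · 0 · 0 · 0
1 · 2 · 2 · 1 · 3 · 0
2 · 1 · 3 · 2 · 2 · 1
1 · 0 · 2 · 2 · 3 · 2
[1] 0 · 2 · 2 · 0 · 2 · 3
2 · 0 · 3 · 0 · 0 · 0
2 · 3 · 2 · 1 · 3 · 0
2 · 1 · 3 · 2 · 2 · 1
1 · 0 · 2 · 2 · 3 · 2
[2] 0 · 2 · 2 · 0 · 2 · 3
3 · 0 · 3 · 0 · 0 · 0
2 · 3 · 2 · 1 · 3 · 0
2 · 1 · 3 · 2 · 2 · 1
1 · 0 · 2 · 2 · 3 · 2
[3] 1 · 2 · 2 · 0 · 2 · 3
0 · 1 · 3 · 0 · 0 · 0
3 · 3 · 2 · 1 · 3 · 0
2 · 1 · 3 · 2 · 2 · 1
1 · 0 · 2 · 2 · 3 · 2
[4] 1 · 2 · 2 · 0 · 2 · 3
1 · 1 · 3 · 0 · 0 · 0
3 · 3 · 2 · 1 · 3 · 0
2 · 1 · 3 · 2 · 2 · 1
1 · 0 · 2 · 2 · 3 · 2
[5] 1 · 2 · 2 · 0 · 2 · 3
2 · 1 · 3 · 0 · 0 · 0
3 · 3 · 2 · 1 · 3 · 0
2 · 1 · 3 · 2 · 2 · 1
1 · 0 · 2 · 2 · 3 · 2
[6] 1 · 2 · 2 · 0 · 2 · 3
3 · 1 · 3 · 0 · 0 · 0
3 · 3 · 2 · 1 · 3 · 0
2 · 1 · 3 · 2 · 2 · 1
1 · 0 · 2 · 2 · 3 · 2
[7] 2 · 2 · 2 · 0 · 2 · 3
1 · 3 · 3 · 0 · 0 · 0
1 · 0 · 3 · 1 · 3 · 0
3 · 2 · 3 · 2 · 2 · 1
1 · 0 · 2 · 2 · 3 · 2
[8] 2 · 2 · 2 · 0 · 2 · 3
2 · 3 · 3 · 0 · 0 · 0
1 · 0 · 3 · 1 · 3 · 0
3 · 2 · 3 · 2 · 2 · 1
1 · 0 · 2 · 2 · 3 · 2
[9] 2 · 2 · 2 · 0 · 2 · 3
3 · 3 · 3 · 0 · 0 · 0
1 · 0 · 3 · 1 · 3 · 0
3 · 2 · 3 · 2 · 2 · 1
1 · 0 · 2 · 2 · 3 · 2
[10] 3 · 3 · 3 · 0 · 2 · 3
1 · 1 · 1 · 1 · 0 · 0
2 · 2 · 1 · 2 · 3 · 0
3 · 3 · 0 · 3 · 2 · 1
1 · 0 · 3 · 2 · 3 · 2
[11] 3 · 3 · 3 · 0 · 2 · 3
2 · 1 · 1 · 1 · 0 · 0
2 · 2 · 1 · 2 · 3 · 0
3 · 3 · 0 · 3 · 2 · 1
1 · 0 · 3 · 2 · 3 · 2
[12] 3 · 3 · 3 · 0 · 2 · 3
3 · 1 · 1 · 1 · 0 · 0
2 · 2 · 1 · 2 · 3 · 0
3 · 3 · 0 · 3 · 2 · 1
1 · 0 · 3 · 2 · 3 · 2
[13] 1 · 1 · 0 · 1 · 2 · 3
1 · 3 · 2 · 1 · 0 · 0
3 · 2 · 1 · 2 · 3 · 0
3 · 3 · 0 · 3 · 2 · 1
1 · 0 · 3 · 2 · 3 · 2
[14] 1 · 1 · 0 · 1 · 2 · 3
2 · 3 · 2 · 1 · 0 · 0
3 · 2 · 1 · 2 · 3 · 0
3 · 3 · 0 · 3 · 2 · 1
1 · 0 · 3 · 2 · 3 · 2
[15] 1 · 1 · 0 · 1 · 2 · 3
3 · 3 · 2 · 1 · 0 · 0
3 · 2 · 1 · 2 · 3 · 0
3 · 3 · 0 · 3 · 2 · 1
1 · 0 · 3 · 2 · 3 · 2
[16] 2 · 2 · 0 · 1 · 2 · 3
2 · 1 · 3 · 1 · 0 · 0
2 · 1 · 2 · 2 · 3 · 0
1 · 1 · 1 · 3 · 2 · 1
2 · 1 · 3 · 2 · 3 · 2
[17] 2 · 2 · 0 · 1 · 2 · 3
3 · 1 · 3 · 1 · 0 · 0
2 · 1 · 2 · 2 · 3 · 0
1 · 1 · 1 · 3 · 2 · 1
2 · 1 · 3 · 2 · 3 · 2
[18] 3 · 2 · 0 · 1 · 2 · 3
0 · 2 · 3 · 1 · 0 · 0
3 · 1 · 2 · 2 · 3 · 0
1 · 1 · 1 · 3 · 2 · 1
2 · 1 · 3 · 2 · 3 · 2

50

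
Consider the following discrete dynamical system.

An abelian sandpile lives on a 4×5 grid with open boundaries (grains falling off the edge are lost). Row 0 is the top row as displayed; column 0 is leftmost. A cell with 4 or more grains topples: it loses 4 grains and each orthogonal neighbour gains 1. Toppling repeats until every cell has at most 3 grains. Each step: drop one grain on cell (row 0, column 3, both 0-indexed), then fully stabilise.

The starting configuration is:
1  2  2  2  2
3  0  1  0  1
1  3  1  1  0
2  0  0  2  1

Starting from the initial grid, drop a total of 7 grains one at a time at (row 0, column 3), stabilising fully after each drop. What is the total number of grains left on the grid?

0) 1  2  2  2  2
3  0  1  0  1
1  3  1  1  0
2  0  0  2  1
1) 1  2  2  3  2
3  0  1  0  1
1  3  1  1  0
2  0  0  2  1
2) 1  2  3  0  3
3  0  1  1  1
1  3  1  1  0
2  0  0  2  1
3) 1  2  3  1  3
3  0  1  1  1
1  3  1  1  0
2  0  0  2  1
4) 1  2  3  2  3
3  0  1  1  1
1  3  1  1  0
2  0  0  2  1
5) 1  2  3  3  3
3  0  1  1  1
1  3  1  1  0
2  0  0  2  1
6) 1  3  0  2  0
3  0  2  2  2
1  3  1  1  0
2  0  0  2  1
7) 1  3  0  3  0
3  0  2  2  2
1  3  1  1  0
2  0  0  2  1

27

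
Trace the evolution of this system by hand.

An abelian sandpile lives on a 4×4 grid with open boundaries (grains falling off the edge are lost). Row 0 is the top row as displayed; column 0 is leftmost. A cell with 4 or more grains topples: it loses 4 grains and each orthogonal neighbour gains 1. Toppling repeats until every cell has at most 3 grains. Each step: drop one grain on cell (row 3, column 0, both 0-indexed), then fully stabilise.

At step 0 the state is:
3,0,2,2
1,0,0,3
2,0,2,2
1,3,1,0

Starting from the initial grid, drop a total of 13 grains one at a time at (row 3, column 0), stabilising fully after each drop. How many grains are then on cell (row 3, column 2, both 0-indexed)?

[0] 3,0,2,2
1,0,0,3
2,0,2,2
1,3,1,0
[1] 3,0,2,2
1,0,0,3
2,0,2,2
2,3,1,0
[2] 3,0,2,2
1,0,0,3
2,0,2,2
3,3,1,0
[3] 3,0,2,2
1,0,0,3
3,1,2,2
1,0,2,0
[4] 3,0,2,2
1,0,0,3
3,1,2,2
2,0,2,0
[5] 3,0,2,2
1,0,0,3
3,1,2,2
3,0,2,0
[6] 3,0,2,2
2,0,0,3
0,2,2,2
1,1,2,0
[7] 3,0,2,2
2,0,0,3
0,2,2,2
2,1,2,0
[8] 3,0,2,2
2,0,0,3
0,2,2,2
3,1,2,0
[9] 3,0,2,2
2,0,0,3
1,2,2,2
0,2,2,0
[10] 3,0,2,2
2,0,0,3
1,2,2,2
1,2,2,0
[11] 3,0,2,2
2,0,0,3
1,2,2,2
2,2,2,0
[12] 3,0,2,2
2,0,0,3
1,2,2,2
3,2,2,0
[13] 3,0,2,2
2,0,0,3
2,2,2,2
0,3,2,0

2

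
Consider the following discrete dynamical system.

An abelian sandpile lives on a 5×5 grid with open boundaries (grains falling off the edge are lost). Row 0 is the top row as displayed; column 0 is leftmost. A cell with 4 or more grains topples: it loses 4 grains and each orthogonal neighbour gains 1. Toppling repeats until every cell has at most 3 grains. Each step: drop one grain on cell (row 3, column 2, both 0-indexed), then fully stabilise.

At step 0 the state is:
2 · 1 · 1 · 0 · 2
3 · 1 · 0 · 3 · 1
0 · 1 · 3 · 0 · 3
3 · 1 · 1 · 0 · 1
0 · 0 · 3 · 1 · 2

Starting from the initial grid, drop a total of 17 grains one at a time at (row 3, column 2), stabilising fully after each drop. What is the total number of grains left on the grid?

45

[0] 2 · 1 · 1 · 0 · 2
3 · 1 · 0 · 3 · 1
0 · 1 · 3 · 0 · 3
3 · 1 · 1 · 0 · 1
0 · 0 · 3 · 1 · 2
[1] 2 · 1 · 1 · 0 · 2
3 · 1 · 0 · 3 · 1
0 · 1 · 3 · 0 · 3
3 · 1 · 2 · 0 · 1
0 · 0 · 3 · 1 · 2
[2] 2 · 1 · 1 · 0 · 2
3 · 1 · 0 · 3 · 1
0 · 1 · 3 · 0 · 3
3 · 1 · 3 · 0 · 1
0 · 0 · 3 · 1 · 2
[3] 2 · 1 · 1 · 0 · 2
3 · 1 · 1 · 3 · 1
0 · 2 · 0 · 1 · 3
3 · 2 · 2 · 1 · 1
0 · 1 · 0 · 2 · 2
[4] 2 · 1 · 1 · 0 · 2
3 · 1 · 1 · 3 · 1
0 · 2 · 0 · 1 · 3
3 · 2 · 3 · 1 · 1
0 · 1 · 0 · 2 · 2
[5] 2 · 1 · 1 · 0 · 2
3 · 1 · 1 · 3 · 1
0 · 2 · 1 · 1 · 3
3 · 3 · 0 · 2 · 1
0 · 1 · 1 · 2 · 2
[6] 2 · 1 · 1 · 0 · 2
3 · 1 · 1 · 3 · 1
0 · 2 · 1 · 1 · 3
3 · 3 · 1 · 2 · 1
0 · 1 · 1 · 2 · 2
[7] 2 · 1 · 1 · 0 · 2
3 · 1 · 1 · 3 · 1
0 · 2 · 1 · 1 · 3
3 · 3 · 2 · 2 · 1
0 · 1 · 1 · 2 · 2
[8] 2 · 1 · 1 · 0 · 2
3 · 1 · 1 · 3 · 1
0 · 2 · 1 · 1 · 3
3 · 3 · 3 · 2 · 1
0 · 1 · 1 · 2 · 2
[9] 2 · 1 · 1 · 0 · 2
3 · 1 · 1 · 3 · 1
1 · 3 · 2 · 1 · 3
0 · 1 · 1 · 3 · 1
1 · 2 · 2 · 2 · 2
[10] 2 · 1 · 1 · 0 · 2
3 · 1 · 1 · 3 · 1
1 · 3 · 2 · 1 · 3
0 · 1 · 2 · 3 · 1
1 · 2 · 2 · 2 · 2
[11] 2 · 1 · 1 · 0 · 2
3 · 1 · 1 · 3 · 1
1 · 3 · 2 · 1 · 3
0 · 1 · 3 · 3 · 1
1 · 2 · 2 · 2 · 2
[12] 2 · 1 · 1 · 0 · 2
3 · 1 · 1 · 3 · 1
1 · 3 · 3 · 2 · 3
0 · 2 · 1 · 0 · 2
1 · 2 · 3 · 3 · 2
[13] 2 · 1 · 1 · 0 · 2
3 · 1 · 1 · 3 · 1
1 · 3 · 3 · 2 · 3
0 · 2 · 2 · 0 · 2
1 · 2 · 3 · 3 · 2
[14] 2 · 1 · 1 · 0 · 2
3 · 1 · 1 · 3 · 1
1 · 3 · 3 · 2 · 3
0 · 2 · 3 · 0 · 2
1 · 2 · 3 · 3 · 2
[15] 2 · 1 · 1 · 0 · 2
3 · 2 · 2 · 3 · 1
2 · 1 · 1 · 3 · 3
1 · 1 · 3 · 2 · 2
2 · 0 · 2 · 0 · 3
[16] 2 · 1 · 1 · 0 · 2
3 · 2 · 2 · 3 · 1
2 · 1 · 2 · 3 · 3
1 · 2 · 0 · 3 · 2
2 · 0 · 3 · 0 · 3
[17] 2 · 1 · 1 · 0 · 2
3 · 2 · 2 · 3 · 1
2 · 1 · 2 · 3 · 3
1 · 2 · 1 · 3 · 2
2 · 0 · 3 · 0 · 3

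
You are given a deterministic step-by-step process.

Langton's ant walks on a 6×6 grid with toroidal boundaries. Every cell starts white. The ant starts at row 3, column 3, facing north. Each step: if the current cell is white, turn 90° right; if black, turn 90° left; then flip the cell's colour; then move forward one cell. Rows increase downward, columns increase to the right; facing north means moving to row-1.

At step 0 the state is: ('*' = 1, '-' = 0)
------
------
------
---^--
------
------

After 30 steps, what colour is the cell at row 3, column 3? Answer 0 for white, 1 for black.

0

k=0  ------
------
------
---^--
------
------
k=1  ------
------
------
---*>-
------
------
k=2  ------
------
------
---**-
----v-
------
k=3  ------
------
------
---**-
---<*-
------
k=4  ------
------
------
---^*-
---**-
------
k=5  ------
------
------
--<-*-
---**-
------
k=6  ------
------
--^---
--*-*-
---**-
------
k=7  ------
------
--*>--
--*-*-
---**-
------
k=8  ------
------
--**--
--*v*-
---**-
------
k=9  ------
------
--**--
--<**-
---**-
------
k=10  ------
------
--**--
---**-
--v**-
------
k=11  ------
------
--**--
---**-
-<***-
------
k=12  ------
------
--**--
-^-**-
-****-
------
k=13  ------
------
--**--
-*>**-
-****-
------
k=14  ------
------
--**--
-****-
-*v**-
------
k=15  ------
------
--**--
-****-
-*->*-
------
k=16  ------
------
--**--
-**^*-
-*--*-
------
k=17  ------
------
--**--
-*<-*-
-*--*-
------
k=18  ------
------
--**--
-*--*-
-*v-*-
------
k=19  ------
------
--**--
-*--*-
-<*-*-
------
k=20  ------
------
--**--
-*--*-
--*-*-
-v----
k=21  ------
------
--**--
-*--*-
--*-*-
<*----
k=22  ------
------
--**--
-*--*-
^-*-*-
**----
k=23  ------
------
--**--
-*--*-
*>*-*-
**----
k=24  ------
------
--**--
-*--*-
***-*-
*v----
k=25  ------
------
--**--
-*--*-
***-*-
*->---
k=26  --v---
------
--**--
-*--*-
***-*-
*-*---
k=27  -<*---
------
--**--
-*--*-
***-*-
*-*---
k=28  -**---
------
--**--
-*--*-
***-*-
*^*---
k=29  -**---
------
--**--
-*--*-
***-*-
**>---
k=30  -**---
------
--**--
-*--*-
**^-*-
**----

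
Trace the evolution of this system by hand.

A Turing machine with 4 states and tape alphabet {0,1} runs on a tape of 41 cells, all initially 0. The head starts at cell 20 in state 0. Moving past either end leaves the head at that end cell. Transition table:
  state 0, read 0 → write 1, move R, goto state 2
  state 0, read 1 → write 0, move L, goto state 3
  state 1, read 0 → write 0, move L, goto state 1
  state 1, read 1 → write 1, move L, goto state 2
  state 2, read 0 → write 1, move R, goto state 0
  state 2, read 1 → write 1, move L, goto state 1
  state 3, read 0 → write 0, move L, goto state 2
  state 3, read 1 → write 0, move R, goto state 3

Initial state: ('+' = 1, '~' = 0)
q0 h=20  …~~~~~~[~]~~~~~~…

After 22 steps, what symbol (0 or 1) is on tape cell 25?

1

0) q0 h=20  …~~~~~~[~]~~~~~~…
1) q2 h=21  …~~~~~+[~]~~~~~~…
2) q0 h=22  …~~~~++[~]~~~~~~…
3) q2 h=23  …~~~+++[~]~~~~~~…
4) q0 h=24  …~~++++[~]~~~~~~…
5) q2 h=25  …~+++++[~]~~~~~~…
6) q0 h=26  …++++++[~]~~~~~~…
7) q2 h=27  …++++++[~]~~~~~~…
8) q0 h=28  …++++++[~]~~~~~~…
9) q2 h=29  …++++++[~]~~~~~~…
10) q0 h=30  …++++++[~]~~~~~~…
11) q2 h=31  …++++++[~]~~~~~~…
12) q0 h=32  …++++++[~]~~~~~~…
13) q2 h=33  …++++++[~]~~~~~~…
14) q0 h=34  …++++++[~]~~~~~~|
15) q2 h=35  …++++++[~]~~~~~|
16) q0 h=36  …++++++[~]~~~~|
17) q2 h=37  …++++++[~]~~~|
18) q0 h=38  …++++++[~]~~|
19) q2 h=39  …++++++[~]~|
20) q0 h=40  …++++++[~]|
21) q2 h=40  …++++++[+]|
22) q1 h=39  …++++++[+]+|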